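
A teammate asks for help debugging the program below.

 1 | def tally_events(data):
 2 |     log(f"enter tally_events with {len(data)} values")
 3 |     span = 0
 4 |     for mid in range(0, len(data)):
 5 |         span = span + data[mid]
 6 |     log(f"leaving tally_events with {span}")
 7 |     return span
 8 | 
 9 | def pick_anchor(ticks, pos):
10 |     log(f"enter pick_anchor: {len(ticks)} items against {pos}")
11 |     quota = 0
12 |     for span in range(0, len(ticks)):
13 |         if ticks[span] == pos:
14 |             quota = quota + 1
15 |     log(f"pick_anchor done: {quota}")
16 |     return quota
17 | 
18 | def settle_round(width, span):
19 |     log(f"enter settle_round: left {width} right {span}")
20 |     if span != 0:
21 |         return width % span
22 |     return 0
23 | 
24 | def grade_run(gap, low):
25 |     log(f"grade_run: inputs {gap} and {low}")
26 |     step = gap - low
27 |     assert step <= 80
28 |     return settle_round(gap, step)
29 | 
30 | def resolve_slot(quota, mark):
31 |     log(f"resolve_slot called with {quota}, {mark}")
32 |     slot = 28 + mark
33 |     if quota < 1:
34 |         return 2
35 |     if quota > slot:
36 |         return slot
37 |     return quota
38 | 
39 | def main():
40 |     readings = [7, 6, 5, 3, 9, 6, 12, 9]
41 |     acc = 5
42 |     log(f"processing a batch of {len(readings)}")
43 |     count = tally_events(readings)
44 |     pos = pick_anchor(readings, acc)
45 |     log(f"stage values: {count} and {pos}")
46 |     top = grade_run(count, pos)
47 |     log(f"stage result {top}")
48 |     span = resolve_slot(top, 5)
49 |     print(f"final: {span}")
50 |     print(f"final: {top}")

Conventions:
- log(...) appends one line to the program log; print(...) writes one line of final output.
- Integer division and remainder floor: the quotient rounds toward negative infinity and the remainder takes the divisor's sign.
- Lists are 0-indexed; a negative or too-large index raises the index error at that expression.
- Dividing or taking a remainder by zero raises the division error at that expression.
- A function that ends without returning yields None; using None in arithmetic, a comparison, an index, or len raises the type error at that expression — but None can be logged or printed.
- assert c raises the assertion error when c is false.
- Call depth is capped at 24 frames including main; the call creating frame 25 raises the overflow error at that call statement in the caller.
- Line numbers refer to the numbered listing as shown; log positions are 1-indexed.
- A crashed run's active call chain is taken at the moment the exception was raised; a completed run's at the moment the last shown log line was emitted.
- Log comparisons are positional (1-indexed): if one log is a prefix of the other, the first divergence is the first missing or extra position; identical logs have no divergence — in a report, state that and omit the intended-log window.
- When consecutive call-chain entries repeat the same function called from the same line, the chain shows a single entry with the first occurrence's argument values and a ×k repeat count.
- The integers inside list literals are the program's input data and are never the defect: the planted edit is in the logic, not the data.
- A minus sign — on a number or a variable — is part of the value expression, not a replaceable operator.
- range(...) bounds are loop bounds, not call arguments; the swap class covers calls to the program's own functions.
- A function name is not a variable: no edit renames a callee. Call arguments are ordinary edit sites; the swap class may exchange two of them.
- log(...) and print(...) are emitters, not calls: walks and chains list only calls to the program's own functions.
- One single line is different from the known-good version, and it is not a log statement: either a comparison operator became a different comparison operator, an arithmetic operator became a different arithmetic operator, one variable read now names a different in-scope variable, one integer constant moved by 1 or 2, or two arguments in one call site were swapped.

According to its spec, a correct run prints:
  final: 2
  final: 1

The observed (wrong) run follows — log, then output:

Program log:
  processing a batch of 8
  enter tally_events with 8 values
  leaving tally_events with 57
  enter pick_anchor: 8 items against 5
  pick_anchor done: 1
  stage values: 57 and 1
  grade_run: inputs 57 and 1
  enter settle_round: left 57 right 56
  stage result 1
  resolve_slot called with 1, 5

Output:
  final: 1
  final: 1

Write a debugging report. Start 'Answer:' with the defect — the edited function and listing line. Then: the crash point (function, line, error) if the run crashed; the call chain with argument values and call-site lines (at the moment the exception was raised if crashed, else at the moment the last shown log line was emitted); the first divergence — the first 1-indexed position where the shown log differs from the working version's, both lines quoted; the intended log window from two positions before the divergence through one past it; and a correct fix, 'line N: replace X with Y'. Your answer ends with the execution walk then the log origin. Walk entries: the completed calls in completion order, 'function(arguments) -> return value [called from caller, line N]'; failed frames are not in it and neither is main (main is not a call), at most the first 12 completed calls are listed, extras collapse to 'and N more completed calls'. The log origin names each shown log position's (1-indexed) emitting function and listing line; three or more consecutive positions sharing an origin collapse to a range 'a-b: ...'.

Answer: the defect is in resolve_slot at line 33.
Key fact: Log streams are identical — the defect surfaces only in the printed output.
Call chain: main -> resolve_slot(1, 5) (called at line 48).
First divergence: none — the logs agree in full.
Execution walk:
  tally_events([7, 6, 5, 3, 9, 6, 12, 9]) -> 57  [called from main, line 43]
  pick_anchor([7, 6, 5, 3, 9, 6, 12, 9], 5) -> 1  [called from main, line 44]
  settle_round(57, 56) -> 1  [called from grade_run, line 28]
  grade_run(57, 1) -> 1  [called from main, line 46]
  resolve_slot(1, 5) -> 1  [called from main, line 48]
Log line origins:
  1: logged in main at line 42
  2: logged in tally_events at line 2
  3: logged in tally_events at line 6
  4: logged in pick_anchor at line 10
  5: logged in pick_anchor at line 15
  6: logged in main at line 45
  7: logged in grade_run at line 25
  8: logged in settle_round at line 19
  9: logged in main at line 47
  10: logged in resolve_slot at line 31
A correct fix: line 33: replace `1` with `2`.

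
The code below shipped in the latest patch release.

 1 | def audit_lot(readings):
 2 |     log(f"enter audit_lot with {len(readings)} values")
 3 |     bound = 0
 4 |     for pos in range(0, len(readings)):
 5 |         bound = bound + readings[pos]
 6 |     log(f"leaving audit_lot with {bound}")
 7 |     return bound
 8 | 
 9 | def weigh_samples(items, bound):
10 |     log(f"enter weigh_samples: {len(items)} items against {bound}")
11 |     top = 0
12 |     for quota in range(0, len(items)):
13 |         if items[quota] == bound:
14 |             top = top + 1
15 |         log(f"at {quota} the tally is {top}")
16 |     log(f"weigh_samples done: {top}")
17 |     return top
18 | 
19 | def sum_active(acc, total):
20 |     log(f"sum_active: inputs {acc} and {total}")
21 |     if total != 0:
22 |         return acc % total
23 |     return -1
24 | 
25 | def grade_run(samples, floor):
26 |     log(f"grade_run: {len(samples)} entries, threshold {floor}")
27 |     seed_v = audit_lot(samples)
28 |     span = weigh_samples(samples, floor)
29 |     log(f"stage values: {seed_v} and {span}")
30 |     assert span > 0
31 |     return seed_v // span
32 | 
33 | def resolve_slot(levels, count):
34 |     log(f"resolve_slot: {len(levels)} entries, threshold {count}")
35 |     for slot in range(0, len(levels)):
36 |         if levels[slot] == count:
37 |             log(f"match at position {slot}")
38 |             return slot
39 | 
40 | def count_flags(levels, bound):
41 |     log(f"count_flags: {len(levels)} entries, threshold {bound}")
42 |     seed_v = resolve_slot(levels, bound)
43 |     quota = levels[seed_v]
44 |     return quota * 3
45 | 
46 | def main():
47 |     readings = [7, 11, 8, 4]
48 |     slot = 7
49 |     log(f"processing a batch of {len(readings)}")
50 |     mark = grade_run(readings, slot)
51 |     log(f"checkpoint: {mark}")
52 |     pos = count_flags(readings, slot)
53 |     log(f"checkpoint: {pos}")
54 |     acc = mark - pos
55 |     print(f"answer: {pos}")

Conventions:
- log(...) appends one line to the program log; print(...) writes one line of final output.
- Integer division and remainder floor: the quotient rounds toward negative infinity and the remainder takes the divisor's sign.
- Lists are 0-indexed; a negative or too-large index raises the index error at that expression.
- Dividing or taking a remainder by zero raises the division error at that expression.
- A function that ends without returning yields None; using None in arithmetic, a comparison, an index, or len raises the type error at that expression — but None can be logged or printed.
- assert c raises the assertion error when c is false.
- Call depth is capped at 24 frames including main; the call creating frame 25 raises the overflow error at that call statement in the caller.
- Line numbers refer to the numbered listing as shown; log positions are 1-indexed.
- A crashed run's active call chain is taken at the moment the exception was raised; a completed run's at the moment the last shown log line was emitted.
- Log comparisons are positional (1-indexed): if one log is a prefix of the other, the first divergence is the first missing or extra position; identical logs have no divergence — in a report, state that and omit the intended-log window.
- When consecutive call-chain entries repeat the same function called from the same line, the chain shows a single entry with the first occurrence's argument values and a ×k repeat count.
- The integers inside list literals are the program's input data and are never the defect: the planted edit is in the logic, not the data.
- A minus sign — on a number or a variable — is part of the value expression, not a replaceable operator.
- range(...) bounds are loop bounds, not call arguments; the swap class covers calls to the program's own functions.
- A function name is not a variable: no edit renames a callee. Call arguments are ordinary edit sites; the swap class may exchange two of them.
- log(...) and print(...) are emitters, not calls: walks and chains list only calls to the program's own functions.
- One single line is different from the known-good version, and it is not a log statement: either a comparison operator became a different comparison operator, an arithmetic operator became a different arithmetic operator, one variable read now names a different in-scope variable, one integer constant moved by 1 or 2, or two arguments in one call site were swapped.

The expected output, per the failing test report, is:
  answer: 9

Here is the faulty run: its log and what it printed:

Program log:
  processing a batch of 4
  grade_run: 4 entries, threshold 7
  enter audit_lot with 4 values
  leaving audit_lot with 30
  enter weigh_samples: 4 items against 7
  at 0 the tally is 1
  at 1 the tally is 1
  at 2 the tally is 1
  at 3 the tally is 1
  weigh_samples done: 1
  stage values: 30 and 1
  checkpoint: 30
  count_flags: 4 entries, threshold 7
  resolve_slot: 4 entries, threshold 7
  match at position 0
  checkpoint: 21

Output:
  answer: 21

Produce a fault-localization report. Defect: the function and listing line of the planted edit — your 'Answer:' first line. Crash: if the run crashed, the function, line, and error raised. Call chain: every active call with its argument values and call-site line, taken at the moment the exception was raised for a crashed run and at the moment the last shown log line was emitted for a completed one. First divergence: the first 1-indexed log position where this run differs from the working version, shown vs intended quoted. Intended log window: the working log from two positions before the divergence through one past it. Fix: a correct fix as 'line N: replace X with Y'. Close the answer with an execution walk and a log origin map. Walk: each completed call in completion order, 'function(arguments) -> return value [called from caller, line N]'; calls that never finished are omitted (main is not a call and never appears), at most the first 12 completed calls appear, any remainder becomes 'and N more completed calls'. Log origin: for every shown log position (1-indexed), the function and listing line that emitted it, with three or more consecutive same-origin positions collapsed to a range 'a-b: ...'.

Answer: the defect is in main at line 55.
Key fact: The two runs log identically and part ways only at the printed values.
Call chain: main.
First divergence: none; the two logs match at every position.
Execution walk:
  audit_lot([7, 11, 8, 4]) -> 30  [called from grade_run, line 27]
  weigh_samples([7, 11, 8, 4], 7) -> 1  [called from grade_run, line 28]
  grade_run([7, 11, 8, 4], 7) -> 30  [called from main, line 50]
  resolve_slot([7, 11, 8, 4], 7) -> 0  [called from count_flags, line 42]
  count_flags([7, 11, 8, 4], 7) -> 21  [called from main, line 52]
Origin of each log line:
  1: logged in main at line 49
  2: logged in grade_run at line 26
  3: logged in audit_lot at line 2
  4: logged in audit_lot at line 6
  5: logged in weigh_samples at line 10
  6-9: logged in weigh_samples at line 15
  10: logged in weigh_samples at line 16
  11: logged in grade_run at line 29
  12: logged in main at line 51
  13: logged in count_flags at line 41
  14: logged in resolve_slot at line 34
  15: logged in resolve_slot at line 37
  16: logged in main at line 53
A correct fix: line 55: replace `pos` with `acc`.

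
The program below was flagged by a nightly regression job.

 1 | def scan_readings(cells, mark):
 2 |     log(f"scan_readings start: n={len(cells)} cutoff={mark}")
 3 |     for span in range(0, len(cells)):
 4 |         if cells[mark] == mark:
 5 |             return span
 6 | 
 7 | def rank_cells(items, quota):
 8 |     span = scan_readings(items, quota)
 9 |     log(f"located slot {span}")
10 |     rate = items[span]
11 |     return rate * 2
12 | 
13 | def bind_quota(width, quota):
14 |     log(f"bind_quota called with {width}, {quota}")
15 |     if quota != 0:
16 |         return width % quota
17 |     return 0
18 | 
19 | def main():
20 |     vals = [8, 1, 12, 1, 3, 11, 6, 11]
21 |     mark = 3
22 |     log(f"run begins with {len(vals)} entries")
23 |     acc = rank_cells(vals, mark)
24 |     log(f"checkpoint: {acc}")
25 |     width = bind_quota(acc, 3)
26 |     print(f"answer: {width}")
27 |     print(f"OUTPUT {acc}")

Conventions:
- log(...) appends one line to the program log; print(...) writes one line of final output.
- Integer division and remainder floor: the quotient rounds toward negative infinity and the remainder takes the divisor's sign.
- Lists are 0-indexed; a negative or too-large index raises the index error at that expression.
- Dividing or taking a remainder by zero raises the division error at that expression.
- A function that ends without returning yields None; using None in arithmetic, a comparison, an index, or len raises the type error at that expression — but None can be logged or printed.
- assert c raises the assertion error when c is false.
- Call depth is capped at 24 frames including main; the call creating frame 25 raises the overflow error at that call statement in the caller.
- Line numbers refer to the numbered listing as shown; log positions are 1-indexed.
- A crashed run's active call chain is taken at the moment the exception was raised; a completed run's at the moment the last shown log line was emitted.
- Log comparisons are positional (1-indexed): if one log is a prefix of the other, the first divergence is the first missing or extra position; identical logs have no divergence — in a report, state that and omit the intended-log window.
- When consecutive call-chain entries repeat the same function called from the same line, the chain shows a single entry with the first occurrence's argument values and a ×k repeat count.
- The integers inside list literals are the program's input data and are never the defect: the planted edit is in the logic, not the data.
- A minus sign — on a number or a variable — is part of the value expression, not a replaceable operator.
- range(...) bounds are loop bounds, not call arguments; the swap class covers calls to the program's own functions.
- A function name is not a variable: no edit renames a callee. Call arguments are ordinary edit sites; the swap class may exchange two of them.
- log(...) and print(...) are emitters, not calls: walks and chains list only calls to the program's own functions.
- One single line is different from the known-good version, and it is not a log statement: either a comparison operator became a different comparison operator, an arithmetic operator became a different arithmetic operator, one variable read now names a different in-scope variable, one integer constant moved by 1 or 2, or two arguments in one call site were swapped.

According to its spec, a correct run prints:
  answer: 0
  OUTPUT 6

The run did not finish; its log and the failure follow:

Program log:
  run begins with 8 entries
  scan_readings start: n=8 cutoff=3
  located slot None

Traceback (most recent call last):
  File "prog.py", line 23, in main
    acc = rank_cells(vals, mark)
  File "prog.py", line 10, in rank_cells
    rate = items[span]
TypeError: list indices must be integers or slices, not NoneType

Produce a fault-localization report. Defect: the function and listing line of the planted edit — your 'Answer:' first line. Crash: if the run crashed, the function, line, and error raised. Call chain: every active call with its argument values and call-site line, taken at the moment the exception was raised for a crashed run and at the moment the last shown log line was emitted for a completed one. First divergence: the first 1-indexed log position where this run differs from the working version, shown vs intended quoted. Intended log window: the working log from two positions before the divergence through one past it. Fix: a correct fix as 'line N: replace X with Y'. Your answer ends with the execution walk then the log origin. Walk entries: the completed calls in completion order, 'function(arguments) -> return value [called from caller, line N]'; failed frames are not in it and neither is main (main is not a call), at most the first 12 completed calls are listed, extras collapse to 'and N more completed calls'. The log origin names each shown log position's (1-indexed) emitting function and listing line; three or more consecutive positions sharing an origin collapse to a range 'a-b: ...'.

Answer: the defect is in scan_readings at line 4.
Key fact: At log position 3 the runs split — shown 'located slot None', but the working version logs 'located slot 4'.
Crash: rank_cells, line 10, TypeError.
Call chain: main -> rank_cells([8, 1, 12, 1, 3, 11, 6, 11], 3) (called at line 23).
First divergence: position 3 — shown 'located slot None', intended 'located slot 4'.
Intended log window:
  1: run begins with 8 entries
  2: scan_readings start: n=8 cutoff=3
  3: located slot 4
  4: checkpoint: 6
Execution walk:
  scan_readings([8, 1, 12, 1, 3, 11, 6, 11], 3) -> None  [called from rank_cells, line 8]
Log line origins:
  1 — main, line 22
  2 — scan_readings, line 2
  3 — rank_cells, line 9
A correct fix: line 4: replace `cells[mark]` with `cells[span]`.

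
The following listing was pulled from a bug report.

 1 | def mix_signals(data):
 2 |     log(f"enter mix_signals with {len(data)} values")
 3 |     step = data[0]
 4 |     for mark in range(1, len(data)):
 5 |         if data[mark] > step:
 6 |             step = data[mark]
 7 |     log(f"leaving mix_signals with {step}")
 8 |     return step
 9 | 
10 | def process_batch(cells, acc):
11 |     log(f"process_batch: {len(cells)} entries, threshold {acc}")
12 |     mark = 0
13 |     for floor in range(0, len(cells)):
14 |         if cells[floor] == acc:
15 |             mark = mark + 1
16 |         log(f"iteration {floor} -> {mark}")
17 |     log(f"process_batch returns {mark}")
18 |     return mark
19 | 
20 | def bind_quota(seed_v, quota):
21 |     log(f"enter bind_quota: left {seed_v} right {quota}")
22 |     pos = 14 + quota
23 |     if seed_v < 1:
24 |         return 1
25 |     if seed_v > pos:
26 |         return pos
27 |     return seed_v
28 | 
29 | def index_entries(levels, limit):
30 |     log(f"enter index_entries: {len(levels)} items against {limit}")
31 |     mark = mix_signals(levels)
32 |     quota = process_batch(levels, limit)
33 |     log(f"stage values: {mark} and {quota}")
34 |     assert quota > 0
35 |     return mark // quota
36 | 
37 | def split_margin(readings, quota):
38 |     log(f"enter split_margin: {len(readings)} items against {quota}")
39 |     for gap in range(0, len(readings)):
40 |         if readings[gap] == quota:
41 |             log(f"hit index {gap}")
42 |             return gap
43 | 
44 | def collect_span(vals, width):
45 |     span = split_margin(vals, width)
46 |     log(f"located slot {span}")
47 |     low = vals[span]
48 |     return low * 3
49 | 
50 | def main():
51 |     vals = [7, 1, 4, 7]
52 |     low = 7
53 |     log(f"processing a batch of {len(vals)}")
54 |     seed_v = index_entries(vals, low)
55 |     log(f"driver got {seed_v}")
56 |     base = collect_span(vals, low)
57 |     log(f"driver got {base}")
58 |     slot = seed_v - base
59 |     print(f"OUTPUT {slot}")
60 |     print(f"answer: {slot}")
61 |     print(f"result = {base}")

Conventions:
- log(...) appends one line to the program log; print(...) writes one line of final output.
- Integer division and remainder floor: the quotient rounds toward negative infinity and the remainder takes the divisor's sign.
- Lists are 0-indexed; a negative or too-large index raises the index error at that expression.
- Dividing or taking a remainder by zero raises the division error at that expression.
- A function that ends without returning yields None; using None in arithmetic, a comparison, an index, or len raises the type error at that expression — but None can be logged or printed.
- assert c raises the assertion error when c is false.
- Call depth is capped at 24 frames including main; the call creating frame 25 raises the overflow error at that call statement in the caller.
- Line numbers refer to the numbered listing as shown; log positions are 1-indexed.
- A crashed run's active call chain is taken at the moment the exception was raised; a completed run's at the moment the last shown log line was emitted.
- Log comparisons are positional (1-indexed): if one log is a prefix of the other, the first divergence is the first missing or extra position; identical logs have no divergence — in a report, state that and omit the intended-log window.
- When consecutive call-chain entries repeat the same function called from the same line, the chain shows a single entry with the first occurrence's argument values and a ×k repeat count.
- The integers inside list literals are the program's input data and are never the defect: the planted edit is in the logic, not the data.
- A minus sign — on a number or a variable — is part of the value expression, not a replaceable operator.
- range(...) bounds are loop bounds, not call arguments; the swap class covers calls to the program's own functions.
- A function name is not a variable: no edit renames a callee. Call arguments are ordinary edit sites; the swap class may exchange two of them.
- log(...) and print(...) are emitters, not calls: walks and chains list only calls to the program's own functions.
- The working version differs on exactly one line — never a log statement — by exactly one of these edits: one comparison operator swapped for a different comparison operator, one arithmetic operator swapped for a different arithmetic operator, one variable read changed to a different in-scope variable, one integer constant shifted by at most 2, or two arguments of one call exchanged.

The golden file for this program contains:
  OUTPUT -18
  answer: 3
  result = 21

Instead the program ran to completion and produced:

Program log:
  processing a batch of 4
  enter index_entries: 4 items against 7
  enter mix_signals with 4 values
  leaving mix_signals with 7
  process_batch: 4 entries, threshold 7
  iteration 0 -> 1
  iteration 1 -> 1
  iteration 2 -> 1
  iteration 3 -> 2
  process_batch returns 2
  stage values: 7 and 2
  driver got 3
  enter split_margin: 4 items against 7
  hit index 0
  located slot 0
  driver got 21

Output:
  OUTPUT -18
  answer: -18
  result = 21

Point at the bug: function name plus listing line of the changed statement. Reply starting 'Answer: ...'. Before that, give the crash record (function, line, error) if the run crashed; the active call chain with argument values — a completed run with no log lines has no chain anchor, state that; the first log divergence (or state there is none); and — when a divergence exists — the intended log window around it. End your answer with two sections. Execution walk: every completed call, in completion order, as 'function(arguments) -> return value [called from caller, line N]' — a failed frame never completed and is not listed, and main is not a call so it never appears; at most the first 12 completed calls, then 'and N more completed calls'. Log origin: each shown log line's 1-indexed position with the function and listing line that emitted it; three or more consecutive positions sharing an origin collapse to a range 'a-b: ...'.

Answer: the defect is in main at line 60.
The tell: The two runs log identically and part ways only at the printed values.
Call chain: main.
First divergence: none (the log streams are identical).
Execution walk:
  mix_signals([7, 1, 4, 7]) -> 7  [called from index_entries, line 31]
  process_batch([7, 1, 4, 7], 7) -> 2  [called from index_entries, line 32]
  index_entries([7, 1, 4, 7], 7) -> 3  [called from main, line 54]
  split_margin([7, 1, 4, 7], 7) -> 0  [called from collect_span, line 45]
  collect_span([7, 1, 4, 7], 7) -> 21  [called from main, line 56]
Log origin:
  1: emitted by main (line 53)
  2: emitted by index_entries (line 30)
  3: emitted by mix_signals (line 2)
  4: emitted by mix_signals (line 7)
  5: emitted by process_batch (line 11)
  6-9: emitted by process_batch (line 16)
  10: emitted by process_batch (line 17)
  11: emitted by index_entries (line 33)
  12: emitted by main (line 55)
  13: emitted by split_margin (line 38)
  14: emitted by split_margin (line 41)
  15: emitted by collect_span (line 46)
  16: emitted by main (line 57)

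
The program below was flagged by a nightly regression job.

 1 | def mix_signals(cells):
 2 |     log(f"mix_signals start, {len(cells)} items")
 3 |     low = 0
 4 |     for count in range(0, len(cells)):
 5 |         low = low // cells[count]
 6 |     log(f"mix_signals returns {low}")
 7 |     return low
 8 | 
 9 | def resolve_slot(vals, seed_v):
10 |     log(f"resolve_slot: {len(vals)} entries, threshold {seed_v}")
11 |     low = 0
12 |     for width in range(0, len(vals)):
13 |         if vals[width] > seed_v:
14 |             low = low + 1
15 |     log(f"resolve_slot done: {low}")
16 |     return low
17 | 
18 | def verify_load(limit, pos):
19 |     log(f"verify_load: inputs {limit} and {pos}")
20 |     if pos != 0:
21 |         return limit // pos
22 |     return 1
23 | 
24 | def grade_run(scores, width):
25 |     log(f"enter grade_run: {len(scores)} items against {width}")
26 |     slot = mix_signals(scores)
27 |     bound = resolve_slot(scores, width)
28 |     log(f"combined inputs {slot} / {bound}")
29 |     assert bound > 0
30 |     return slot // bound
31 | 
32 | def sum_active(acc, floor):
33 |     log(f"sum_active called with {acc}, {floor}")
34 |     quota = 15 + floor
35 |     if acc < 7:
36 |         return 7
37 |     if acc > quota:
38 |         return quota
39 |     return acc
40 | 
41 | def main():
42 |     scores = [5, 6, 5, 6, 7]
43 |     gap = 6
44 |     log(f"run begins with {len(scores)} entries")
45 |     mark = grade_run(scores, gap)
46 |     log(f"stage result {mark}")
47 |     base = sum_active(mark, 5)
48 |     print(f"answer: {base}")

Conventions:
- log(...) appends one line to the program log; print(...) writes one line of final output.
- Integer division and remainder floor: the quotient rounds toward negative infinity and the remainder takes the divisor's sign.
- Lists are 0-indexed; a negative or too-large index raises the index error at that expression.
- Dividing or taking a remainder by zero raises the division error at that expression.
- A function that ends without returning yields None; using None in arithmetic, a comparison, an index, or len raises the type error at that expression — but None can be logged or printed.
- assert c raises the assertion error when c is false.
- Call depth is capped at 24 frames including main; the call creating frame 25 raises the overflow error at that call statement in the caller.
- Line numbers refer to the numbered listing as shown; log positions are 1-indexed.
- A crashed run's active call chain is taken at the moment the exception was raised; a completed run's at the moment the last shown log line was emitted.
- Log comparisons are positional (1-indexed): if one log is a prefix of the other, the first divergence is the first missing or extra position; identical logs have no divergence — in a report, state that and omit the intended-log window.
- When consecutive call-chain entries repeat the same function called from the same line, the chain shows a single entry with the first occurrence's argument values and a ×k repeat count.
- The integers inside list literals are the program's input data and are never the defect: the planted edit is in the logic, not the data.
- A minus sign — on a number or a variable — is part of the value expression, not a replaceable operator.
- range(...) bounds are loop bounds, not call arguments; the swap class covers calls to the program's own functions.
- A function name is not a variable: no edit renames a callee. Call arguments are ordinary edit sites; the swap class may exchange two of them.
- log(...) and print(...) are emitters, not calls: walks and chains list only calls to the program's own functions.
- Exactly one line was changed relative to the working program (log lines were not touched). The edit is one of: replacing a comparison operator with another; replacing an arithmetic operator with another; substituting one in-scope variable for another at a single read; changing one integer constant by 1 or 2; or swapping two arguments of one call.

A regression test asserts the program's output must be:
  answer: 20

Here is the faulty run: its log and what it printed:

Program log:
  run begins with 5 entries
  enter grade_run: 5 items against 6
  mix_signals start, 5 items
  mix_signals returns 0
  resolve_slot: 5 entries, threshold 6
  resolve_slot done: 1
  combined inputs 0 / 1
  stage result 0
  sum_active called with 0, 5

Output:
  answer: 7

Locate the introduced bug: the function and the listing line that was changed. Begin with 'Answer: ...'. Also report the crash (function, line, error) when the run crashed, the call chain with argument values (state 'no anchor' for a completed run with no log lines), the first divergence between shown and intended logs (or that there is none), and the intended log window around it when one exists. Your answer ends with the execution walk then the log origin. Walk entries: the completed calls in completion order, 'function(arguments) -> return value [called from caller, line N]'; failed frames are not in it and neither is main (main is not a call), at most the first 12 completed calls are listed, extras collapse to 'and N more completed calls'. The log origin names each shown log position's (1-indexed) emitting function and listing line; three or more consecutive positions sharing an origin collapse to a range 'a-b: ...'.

Answer: the defect is in mix_signals at line 5.
Core observation: At log position 4 the runs split — shown 'mix_signals returns 0', but the working version logs 'mix_signals returns 29'.
Call chain: main -> sum_active(0, 5) (called at line 47).
First divergence: position 4 — shown 'mix_signals returns 0', intended 'mix_signals returns 29'.
Intended log window:
  2: enter grade_run: 5 items against 6
  3: mix_signals start, 5 items
  4: mix_signals returns 29
  5: resolve_slot: 5 entries, threshold 6
Execution walk:
  mix_signals([5, 6, 5, 6, 7]) -> 0  [called from grade_run, line 26]
  resolve_slot([5, 6, 5, 6, 7], 6) -> 1  [called from grade_run, line 27]
  grade_run([5, 6, 5, 6, 7], 6) -> 0  [called from main, line 45]
  sum_active(0, 5) -> 7  [called from main, line 47]
Origin of each log line:
  1 — main, line 44
  2 — grade_run, line 25
  3 — mix_signals, line 2
  4 — mix_signals, line 6
  5 — resolve_slot, line 10
  6 — resolve_slot, line 15
  7 — grade_run, line 28
  8 — main, line 46
  9 — sum_active, line 33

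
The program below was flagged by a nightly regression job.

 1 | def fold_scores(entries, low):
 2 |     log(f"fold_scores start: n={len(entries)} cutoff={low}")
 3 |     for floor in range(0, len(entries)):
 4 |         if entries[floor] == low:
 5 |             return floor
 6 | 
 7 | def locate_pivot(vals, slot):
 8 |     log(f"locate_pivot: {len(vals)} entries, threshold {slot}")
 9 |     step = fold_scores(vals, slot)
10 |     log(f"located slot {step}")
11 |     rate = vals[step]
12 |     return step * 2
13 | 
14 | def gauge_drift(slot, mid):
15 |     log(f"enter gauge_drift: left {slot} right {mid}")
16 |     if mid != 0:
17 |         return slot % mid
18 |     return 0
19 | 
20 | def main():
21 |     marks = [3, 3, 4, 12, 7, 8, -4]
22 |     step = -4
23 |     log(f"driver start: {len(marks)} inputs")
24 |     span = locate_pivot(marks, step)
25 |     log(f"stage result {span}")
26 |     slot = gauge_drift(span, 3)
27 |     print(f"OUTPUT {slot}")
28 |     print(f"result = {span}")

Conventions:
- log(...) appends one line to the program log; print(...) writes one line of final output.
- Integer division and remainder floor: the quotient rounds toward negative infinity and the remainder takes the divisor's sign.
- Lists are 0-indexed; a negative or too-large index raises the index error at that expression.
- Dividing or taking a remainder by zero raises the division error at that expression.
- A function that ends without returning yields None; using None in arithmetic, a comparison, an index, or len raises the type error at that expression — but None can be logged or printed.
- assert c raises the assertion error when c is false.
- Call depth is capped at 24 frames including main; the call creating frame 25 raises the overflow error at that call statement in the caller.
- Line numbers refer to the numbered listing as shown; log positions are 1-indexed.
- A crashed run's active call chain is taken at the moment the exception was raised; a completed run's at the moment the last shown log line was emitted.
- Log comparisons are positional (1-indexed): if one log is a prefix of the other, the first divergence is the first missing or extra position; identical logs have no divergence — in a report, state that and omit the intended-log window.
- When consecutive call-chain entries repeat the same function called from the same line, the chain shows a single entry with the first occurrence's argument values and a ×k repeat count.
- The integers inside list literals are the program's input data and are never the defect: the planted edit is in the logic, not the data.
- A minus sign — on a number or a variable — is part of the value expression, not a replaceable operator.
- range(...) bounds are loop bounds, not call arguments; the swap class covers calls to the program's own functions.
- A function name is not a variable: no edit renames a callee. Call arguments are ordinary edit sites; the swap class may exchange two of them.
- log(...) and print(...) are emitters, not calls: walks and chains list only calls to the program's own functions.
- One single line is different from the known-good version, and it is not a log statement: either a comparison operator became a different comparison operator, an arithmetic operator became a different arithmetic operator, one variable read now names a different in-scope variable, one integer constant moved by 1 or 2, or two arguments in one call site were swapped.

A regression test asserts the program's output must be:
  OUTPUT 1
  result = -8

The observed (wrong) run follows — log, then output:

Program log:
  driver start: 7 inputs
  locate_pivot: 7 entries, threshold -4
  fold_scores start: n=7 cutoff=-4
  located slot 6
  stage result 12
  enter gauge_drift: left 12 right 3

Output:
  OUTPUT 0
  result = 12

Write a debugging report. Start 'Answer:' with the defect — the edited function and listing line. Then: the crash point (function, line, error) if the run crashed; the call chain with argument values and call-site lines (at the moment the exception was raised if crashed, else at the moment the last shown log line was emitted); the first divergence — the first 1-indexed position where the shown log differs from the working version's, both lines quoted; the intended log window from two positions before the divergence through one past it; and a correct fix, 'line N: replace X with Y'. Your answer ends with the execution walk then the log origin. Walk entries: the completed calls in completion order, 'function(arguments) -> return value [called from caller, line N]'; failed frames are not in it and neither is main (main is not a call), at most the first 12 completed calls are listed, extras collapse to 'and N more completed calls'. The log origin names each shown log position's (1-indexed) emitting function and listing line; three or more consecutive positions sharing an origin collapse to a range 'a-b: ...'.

Answer: the defect is in locate_pivot at line 12.
Key fact: The log first diverges at position 5: the faulty run prints 'stage result 12' where the working version prints 'stage result -8'.
Call chain: main -> gauge_drift(12, 3) (called at line 26).
First divergence: position 5 — shown 'stage result 12', intended 'stage result -8'.
Intended log window:
  3: fold_scores start: n=7 cutoff=-4
  4: located slot 6
  5: stage result -8
  6: enter gauge_drift: left -8 right 3
Execution walk:
  fold_scores([3, 3, 4, 12, 7, 8, -4], -4) -> 6  [called from locate_pivot, line 9]
  locate_pivot([3, 3, 4, 12, 7, 8, -4], -4) -> 12  [called from main, line 24]
  gauge_drift(12, 3) -> 0  [called from main, line 26]
Origin of each log line:
  1: emitted by main (line 23)
  2: emitted by locate_pivot (line 8)
  3: emitted by fold_scores (line 2)
  4: emitted by locate_pivot (line 10)
  5: emitted by main (line 25)
  6: emitted by gauge_drift (line 15)
A correct fix: line 12: replace `step` with `rate`.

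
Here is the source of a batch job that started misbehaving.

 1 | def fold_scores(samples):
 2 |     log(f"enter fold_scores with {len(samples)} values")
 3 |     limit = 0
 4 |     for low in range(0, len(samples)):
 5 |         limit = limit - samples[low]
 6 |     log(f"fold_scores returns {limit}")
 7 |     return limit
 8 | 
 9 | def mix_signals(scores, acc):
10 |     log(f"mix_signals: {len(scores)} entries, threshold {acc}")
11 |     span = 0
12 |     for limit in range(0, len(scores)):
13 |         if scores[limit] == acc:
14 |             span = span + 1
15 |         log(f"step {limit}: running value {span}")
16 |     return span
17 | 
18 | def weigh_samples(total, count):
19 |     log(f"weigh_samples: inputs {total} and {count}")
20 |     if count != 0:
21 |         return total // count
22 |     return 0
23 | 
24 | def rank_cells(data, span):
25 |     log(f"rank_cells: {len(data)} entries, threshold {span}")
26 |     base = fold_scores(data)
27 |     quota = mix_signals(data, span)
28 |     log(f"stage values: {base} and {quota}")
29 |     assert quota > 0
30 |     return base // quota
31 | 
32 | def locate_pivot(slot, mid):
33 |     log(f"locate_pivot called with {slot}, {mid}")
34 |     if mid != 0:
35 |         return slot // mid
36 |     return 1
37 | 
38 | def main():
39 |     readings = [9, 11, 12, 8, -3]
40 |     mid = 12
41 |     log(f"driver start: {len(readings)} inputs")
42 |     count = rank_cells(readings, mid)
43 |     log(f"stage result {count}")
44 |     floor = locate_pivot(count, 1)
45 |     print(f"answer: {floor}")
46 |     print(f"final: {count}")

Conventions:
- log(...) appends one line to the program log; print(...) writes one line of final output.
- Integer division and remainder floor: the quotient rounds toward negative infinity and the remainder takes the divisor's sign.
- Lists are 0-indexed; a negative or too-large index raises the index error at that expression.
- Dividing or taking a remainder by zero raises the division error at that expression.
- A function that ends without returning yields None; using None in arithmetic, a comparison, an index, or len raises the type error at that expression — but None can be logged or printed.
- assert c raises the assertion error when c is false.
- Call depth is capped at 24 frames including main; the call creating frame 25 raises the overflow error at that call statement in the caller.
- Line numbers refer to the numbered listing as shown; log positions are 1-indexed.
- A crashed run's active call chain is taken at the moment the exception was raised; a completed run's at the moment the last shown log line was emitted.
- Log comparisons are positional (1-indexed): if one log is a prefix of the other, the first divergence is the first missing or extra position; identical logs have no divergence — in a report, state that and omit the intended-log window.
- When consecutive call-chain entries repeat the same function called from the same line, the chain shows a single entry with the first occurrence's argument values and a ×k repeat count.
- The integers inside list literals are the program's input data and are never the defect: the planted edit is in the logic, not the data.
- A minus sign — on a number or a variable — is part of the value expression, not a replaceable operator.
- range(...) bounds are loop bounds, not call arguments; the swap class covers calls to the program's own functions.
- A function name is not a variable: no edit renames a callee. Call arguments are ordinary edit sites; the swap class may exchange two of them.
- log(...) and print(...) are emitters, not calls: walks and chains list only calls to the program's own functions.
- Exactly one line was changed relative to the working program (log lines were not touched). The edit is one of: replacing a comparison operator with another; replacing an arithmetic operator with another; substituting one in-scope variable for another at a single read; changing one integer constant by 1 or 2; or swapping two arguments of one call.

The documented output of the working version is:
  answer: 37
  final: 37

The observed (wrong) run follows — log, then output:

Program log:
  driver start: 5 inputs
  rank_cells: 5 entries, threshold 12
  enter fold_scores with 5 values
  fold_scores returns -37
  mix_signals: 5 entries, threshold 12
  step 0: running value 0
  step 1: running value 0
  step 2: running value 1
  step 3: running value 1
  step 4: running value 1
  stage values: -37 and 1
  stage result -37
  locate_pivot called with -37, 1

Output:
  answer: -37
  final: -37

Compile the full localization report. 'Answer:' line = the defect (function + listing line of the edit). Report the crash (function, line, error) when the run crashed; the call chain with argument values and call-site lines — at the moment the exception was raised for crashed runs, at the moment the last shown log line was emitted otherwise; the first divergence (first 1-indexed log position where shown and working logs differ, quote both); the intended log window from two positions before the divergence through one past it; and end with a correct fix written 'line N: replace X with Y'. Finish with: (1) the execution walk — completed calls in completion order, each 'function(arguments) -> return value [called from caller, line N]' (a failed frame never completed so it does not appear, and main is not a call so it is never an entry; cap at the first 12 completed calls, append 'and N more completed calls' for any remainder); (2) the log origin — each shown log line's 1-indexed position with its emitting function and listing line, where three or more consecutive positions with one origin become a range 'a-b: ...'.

Answer: the defect is in fold_scores at line 5.
The tell: Log line 4 is where behavior first shows: 'fold_scores returns -37' appears instead of 'fold_scores returns 37'.
Call chain: main -> locate_pivot(-37, 1) (called at line 44).
First divergence: position 4 — the shown line 'fold_scores returns -37' should read 'fold_scores returns 37'.
Intended log window:
  2: rank_cells: 5 entries, threshold 12
  3: enter fold_scores with 5 values
  4: fold_scores returns 37
  5: mix_signals: 5 entries, threshold 12
Execution walk:
  fold_scores([9, 11, 12, 8, -3]) -> -37  [called from rank_cells, line 26]
  mix_signals([9, 11, 12, 8, -3], 12) -> 1  [called from rank_cells, line 27]
  rank_cells([9, 11, 12, 8, -3], 12) -> -37  [called from main, line 42]
  locate_pivot(-37, 1) -> -37  [called from main, line 44]
Origin of each log line:
  1: logged in main at line 41
  2: logged in rank_cells at line 25
  3: logged in fold_scores at line 2
  4: logged in fold_scores at line 6
  5: logged in mix_signals at line 10
  6-10: logged in mix_signals at line 15
  11: logged in rank_cells at line 28
  12: logged in main at line 43
  13: logged in locate_pivot at line 33
A correct fix: line 5: replace `-` with `+`.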